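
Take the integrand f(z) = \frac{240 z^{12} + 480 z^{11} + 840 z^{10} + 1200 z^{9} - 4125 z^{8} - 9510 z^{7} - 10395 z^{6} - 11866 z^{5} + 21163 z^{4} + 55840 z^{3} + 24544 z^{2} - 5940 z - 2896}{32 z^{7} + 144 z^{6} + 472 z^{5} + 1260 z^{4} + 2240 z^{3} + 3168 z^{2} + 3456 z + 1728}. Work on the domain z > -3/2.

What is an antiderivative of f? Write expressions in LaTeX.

Since d/dz undoes antidifferentiation here, F'(z) = f(z) is required of F(z).
Check: d/dz[\frac{5 z^{6}}{4} - \frac{15 z^{5}}{4} + \frac{25 z^{3}}{4} - \frac{15 z}{4} + \frac{4 z}{\frac{z^{2}}{2} + 2} - \frac{1}{8 z^{2} + 24 z + 18} - \frac{1}{2 z^{2} + 8}] = \frac{240 z^{12} + 480 z^{11} + 840 z^{10} + 1200 z^{9} - 4125 z^{8} - 9510 z^{7} - 10395 z^{6} - 11866 z^{5} + 21163 z^{4} + 55840 z^{3} + 24544 z^{2} - 5940 z - 2896}{32 z^{7} + 144 z^{6} + 472 z^{5} + 1260 z^{4} + 2240 z^{3} + 3168 z^{2} + 3456 z + 1728} = f(z).

An antiderivative is F(z) = \frac{5 z^{6}}{4} - \frac{15 z^{5}}{4} + \frac{25 z^{3}}{4} - \frac{15 z}{4} + \frac{4 z}{\frac{z^{2}}{2} + 2} - \frac{1}{8 z^{2} + 24 z + 18} - \frac{1}{2 z^{2} + 8}.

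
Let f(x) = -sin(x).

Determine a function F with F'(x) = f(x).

For F(x) to be correct the identity F'(x) - f(x) = 0 must hold.
Check: d/dx[cos(x)] = -sin(x) = f(x).

An antiderivative is F(x) = cos(x).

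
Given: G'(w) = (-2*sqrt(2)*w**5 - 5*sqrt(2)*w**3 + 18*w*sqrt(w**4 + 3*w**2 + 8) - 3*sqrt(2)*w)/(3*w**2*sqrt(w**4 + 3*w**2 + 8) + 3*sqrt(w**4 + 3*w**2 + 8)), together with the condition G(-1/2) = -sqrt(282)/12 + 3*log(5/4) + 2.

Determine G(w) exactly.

For G(w) to be correct, d/dw[G] must agree with the stated G'(w) identically.
A general antiderivative is -2*sqrt(w**4/2 + 3*w**2/2 + 4)/3 + 3*log(w**2 + 1) + C.
The condition gives C = -sqrt(282)/12 + 3*log(5/4) + 2 - (-sqrt(282)/12 + 3*log(5/4)) = 2.
So G(w) = (-sqrt(2)*sqrt(w**4 + 3*w**2 + 8) + 9*log(w**2 + 1) + 6)/3.
Check: d/dw[(-sqrt(2)*sqrt(w**4 + 3*w**2 + 8) + 9*log(w**2 + 1) + 6)/3] = (-2*sqrt(2)*w**5 - 5*sqrt(2)*w**3 + 18*w*sqrt(w**4 + 3*w**2 + 8) - 3*sqrt(2)*w)/(3*w**2*sqrt(w**4 + 3*w**2 + 8) + 3*sqrt(w**4 + 3*w**2 + 8)) = G'(w).

G(w) = (-sqrt(2)*sqrt(w**4 + 3*w**2 + 8) + 9*log(w**2 + 1) + 6)/3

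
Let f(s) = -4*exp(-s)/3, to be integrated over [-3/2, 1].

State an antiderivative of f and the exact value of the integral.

Since d/ds undoes antidifferentiation here, F'(s) = f(s) is required of F(s).
F(s) = 4*exp(-s)/3 is an antiderivative of f.
Check: d/ds[4*exp(-s)/3] = -4*exp(-s)/3 = f(s).
F(1) = 4*exp(-1)/3; F(-3/2) = 4*exp(3/2)/3.
Integral = F(1) - F(-3/2) = -4*exp(3/2)/3 + 4*exp(-1)/3.

Antiderivative: F(s) = 4*exp(-s)/3; value = -4*exp(3/2)/3 + 4*exp(-1)/3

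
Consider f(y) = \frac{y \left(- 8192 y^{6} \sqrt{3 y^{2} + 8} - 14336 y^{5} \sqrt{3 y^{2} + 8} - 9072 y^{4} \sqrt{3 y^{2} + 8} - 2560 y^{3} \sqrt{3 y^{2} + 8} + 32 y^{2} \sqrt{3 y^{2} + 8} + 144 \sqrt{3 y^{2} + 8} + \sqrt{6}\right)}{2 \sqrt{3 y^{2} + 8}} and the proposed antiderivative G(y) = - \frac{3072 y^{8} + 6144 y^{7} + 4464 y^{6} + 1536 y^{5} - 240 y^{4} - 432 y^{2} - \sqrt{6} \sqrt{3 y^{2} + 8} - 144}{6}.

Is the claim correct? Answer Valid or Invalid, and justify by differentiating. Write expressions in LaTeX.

Invalid: d/dy[G] - f = 72 y^{5} + 144 y^{3} + 72 y, which is not 0.

d/dy[G] = \frac{- 8192 y^{7} \sqrt{3 y^{2} + 8} - 14336 y^{6} \sqrt{3 y^{2} + 8} - 8928 y^{5} \sqrt{3 y^{2} + 8} - 2560 y^{4} \sqrt{3 y^{2} + 8} + 320 y^{3} \sqrt{3 y^{2} + 8} + 288 y \sqrt{3 y^{2} + 8} + \sqrt{6} y}{2 \sqrt{3 y^{2} + 8}}
d/dy[G] - f(y) = 72 y^{5} + 144 y^{3} + 72 y != 0.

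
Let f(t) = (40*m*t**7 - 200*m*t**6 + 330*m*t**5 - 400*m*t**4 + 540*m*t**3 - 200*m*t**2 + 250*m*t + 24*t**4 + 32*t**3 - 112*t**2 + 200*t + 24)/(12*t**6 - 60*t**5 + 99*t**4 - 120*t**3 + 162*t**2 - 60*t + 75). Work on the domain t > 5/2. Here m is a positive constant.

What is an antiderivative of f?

An antiderivative is F(t) = (5*m*t**2*(2*t - 5)*(t**2 + 1) - 12*t**2 - 8*t + 8)/(3*(2*t - 5)*(t**2 + 1)).

For F(t) to be correct the identity F'(t) - f(t) = 0 must hold.
Check: d/dt[(5*m*t**2*(2*t - 5)*(t**2 + 1) - 12*t**2 - 8*t + 8)/(3*(2*t - 5)*(t**2 + 1))] = (40*m*t**7 - 200*m*t**6 + 330*m*t**5 - 400*m*t**4 + 540*m*t**3 - 200*m*t**2 + 250*m*t + 24*t**4 + 32*t**3 - 112*t**2 + 200*t + 24)/(12*t**6 - 60*t**5 + 99*t**4 - 120*t**3 + 162*t**2 - 60*t + 75) = f(t).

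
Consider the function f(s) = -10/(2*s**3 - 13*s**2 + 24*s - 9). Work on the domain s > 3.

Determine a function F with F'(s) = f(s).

Factor the denominator ((s - 3)**2*(2*s - 1)) and decompose: f = -8/(5*(2*s - 1)) + 4/(5*(s - 3)) - 2/(s - 3)**2; each piece integrates to a log, atan, or power term.
Check: d/ds[-2*(-2*s*log(s - 3) + 2*s*log(s - 1/2) + 6*log(s - 3) - 6*log(s - 1/2) - 5)/(5*(s - 3))] = -10/(2*s**3 - 13*s**2 + 24*s - 9) = f(s).

An antiderivative is F(s) = -2*(-2*s*log(s - 3) + 2*s*log(s - 1/2) + 6*log(s - 3) - 6*log(s - 1/2) - 5)/(5*(s - 3)).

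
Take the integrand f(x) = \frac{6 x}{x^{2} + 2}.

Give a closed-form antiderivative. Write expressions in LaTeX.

f matches the chain-rule pattern g'(h)*h' with inner function h(x) = \frac{x^{2}}{2} + 1; substituting u = h(x) collapses the integral.
Check: d/dx[3 \log{\left(\frac{x^{2}}{2} + 1 \right)}] = \frac{6 x}{x^{2} + 2} = f(x).

An antiderivative is F(x) = 3 \log{\left(\frac{x^{2}}{2} + 1 \right)}.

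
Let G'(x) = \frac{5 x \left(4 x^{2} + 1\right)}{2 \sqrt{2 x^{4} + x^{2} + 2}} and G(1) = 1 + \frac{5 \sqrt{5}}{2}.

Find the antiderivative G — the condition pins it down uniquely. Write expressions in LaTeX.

G(x) = \frac{5 \sqrt{2 x^{4} + x^{2} + 2} + 2}{2}

The substitution u = 2 x^{4} + x^{2} + 2 works: G'(x) is exactly (dG/du)*(du/dx) for that inner function.
A general antiderivative is \frac{5 \sqrt{2 x^{4} + x^{2} + 2}}{2} + C.
The condition gives C = 1 + \frac{5 \sqrt{5}}{2} - (\frac{5 \sqrt{5}}{2}) = 1.
So G(x) = \frac{5 \sqrt{2 x^{4} + x^{2} + 2} + 2}{2}.
Check: d/dx[\frac{5 \sqrt{2 x^{4} + x^{2} + 2} + 2}{2}] = \frac{20 x^{3} + 5 x}{2 \sqrt{2 x^{4} + x^{2} + 2}}, which equals G'(x).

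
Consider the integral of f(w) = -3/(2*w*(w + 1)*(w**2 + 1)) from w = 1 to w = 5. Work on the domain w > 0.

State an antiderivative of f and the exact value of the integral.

Antiderivative: F(w) = 3*(-4*log(w) + 2*log(w + 1) + log(w**2 + 1) + 2*atan(w))/8; value = -3*log(5)/2 - 9*log(2)/8 - 3*pi/16 + 3*atan(5)/4 + 3*log(26)/8 + 3*log(6)/4

The denominator factors as 2*w*(w + 1)*(w**2 + 1); partial fractions split f into directly integrable pieces: 3*(w + 1)/(4*(w**2 + 1)) + 3/(4*(w + 1)) - 3/(2*w).
F(w) = 3*(-4*log(w) + 2*log(w + 1) + log(w**2 + 1) + 2*atan(w))/8 is an antiderivative of f.
Check: d/dw[3*(-4*log(w) + 2*log(w + 1) + log(w**2 + 1) + 2*atan(w))/8] = -3/(2*w**4 + 2*w**3 + 2*w**2 + 2*w), which equals f(w).
F(5) = -3*log(5)/2 + 3*atan(5)/4 + 3*log(26)/8 + 3*log(6)/4; F(1) = 3*pi/16 + 9*log(2)/8.
Integral = F(5) - F(1) = -3*log(5)/2 - 9*log(2)/8 - 3*pi/16 + 3*atan(5)/4 + 3*log(26)/8 + 3*log(6)/4.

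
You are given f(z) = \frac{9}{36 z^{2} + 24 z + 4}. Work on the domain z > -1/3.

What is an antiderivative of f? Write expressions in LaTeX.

Recover f(z) by differentiating a candidate F(z); any mismatch rules it out.
Check: d/dz[- \frac{3}{4 \left(3 z + 1\right)}] = \frac{9}{36 z^{2} + 24 z + 4} = f(z).

An antiderivative is F(z) = - \frac{3}{4 \left(3 z + 1\right)}.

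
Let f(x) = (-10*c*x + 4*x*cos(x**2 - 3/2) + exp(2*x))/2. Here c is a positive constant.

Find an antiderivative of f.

An antiderivative is F(x) = -5*c*x**2/2 + exp(2*x)/4 + sin(x**2 - 3/2).

An antiderivative F(x) passes only if d/dx[F] lands on f(x) exactly.
Check: d/dx[-5*c*x**2/2 + exp(2*x)/4 + sin(x**2 - 3/2)] = -5*c*x + 2*x*cos(x**2 - 3/2) + exp(2*x)/2, which equals f(x).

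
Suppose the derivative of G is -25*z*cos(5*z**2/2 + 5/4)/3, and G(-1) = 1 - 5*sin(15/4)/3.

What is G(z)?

G(z) = 1 - 5*sin(5*z**2/2 + 5/4)/3

G'(z) matches the chain-rule pattern g'(h)*h' with inner function h(z) = 5*z**2/2 + 5/4; substituting u = h(z) collapses the integral.
A general antiderivative is -5*sin(5*z**2/2 + 5/4)/3 + C.
The condition gives C = 1 - 5*sin(15/4)/3 - (-5*sin(15/4)/3) = 1.
So G(z) = 1 - 5*sin(5*z**2/2 + 5/4)/3.
Check: d/dz[1 - 5*sin(5*z**2/2 + 5/4)/3] = -25*z*cos(5*z**2/2 + 5/4)/3 = G'(z).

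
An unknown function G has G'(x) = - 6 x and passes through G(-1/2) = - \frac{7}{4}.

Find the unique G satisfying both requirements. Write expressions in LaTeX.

A candidate passes only if d/dx[G] lands on the given G'(x) exactly.
A general antiderivative is - 3 x^{2} - 1 + C.
The condition gives C = - \frac{7}{4} - (- \frac{7}{4}) = 0.
So G(x) = - 3 x^{2} - 1.
Check: d/dx[- 3 x^{2} - 1] = - 6 x = G'(x).

G(x) = - 3 x^{2} - 1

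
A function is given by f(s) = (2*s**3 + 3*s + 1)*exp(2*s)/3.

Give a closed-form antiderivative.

f has the shape u'v + uv' for u = s**3/3 - s**2/2 + s - 1/3 and v = exp(2*s) — it is the derivative of the product u*v.
Check: d/ds[s**3*exp(2*s)/3 - s**2*exp(2*s)/2 + s*exp(2*s) - exp(2*s)/3] = 2*s**3*exp(2*s)/3 + s*exp(2*s) + exp(2*s)/3, which equals f(s).

An antiderivative is F(s) = s**3*exp(2*s)/3 - s**2*exp(2*s)/2 + s*exp(2*s) - exp(2*s)/3.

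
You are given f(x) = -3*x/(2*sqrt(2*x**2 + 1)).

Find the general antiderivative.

F(x) = -3*sqrt(2*x**2 + 1)/4 + C

The substitution u = 2*x**2 + 1 works: f is exactly (dF/du)*(du/dx) for that inner function.
Check: d/dx[-3*sqrt(2*x**2 + 1)/4] = -3*x/(2*sqrt(2*x**2 + 1)) = f(x).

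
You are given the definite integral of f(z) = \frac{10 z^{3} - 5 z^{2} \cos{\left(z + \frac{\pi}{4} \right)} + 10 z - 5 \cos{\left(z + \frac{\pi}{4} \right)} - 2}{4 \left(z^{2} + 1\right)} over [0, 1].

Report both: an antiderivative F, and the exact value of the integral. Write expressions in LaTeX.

Antiderivative: F(z) = \frac{5 z^{2}}{4} - \frac{5 \sin{\left(z + \frac{\pi}{4} \right)}}{4} - \frac{\operatorname{atan}{\left(z \right)}}{2}; value = - \frac{5 \sin{\left(\frac{\pi}{4} + 1 \right)}}{4} - \frac{\pi}{8} + \frac{5 \sqrt{2}}{8} + \frac{5}{4}

A first test for any F(z): its z-derivative must equal f(z) identically.
F(z) = \frac{5 z^{2}}{4} - \frac{5 \sin{\left(z + \frac{\pi}{4} \right)}}{4} - \frac{\operatorname{atan}{\left(z \right)}}{2} is an antiderivative of f.
Check: d/dz[\frac{5 z^{2}}{4} - \frac{5 \sin{\left(z + \frac{\pi}{4} \right)}}{4} - \frac{\operatorname{atan}{\left(z \right)}}{2}] = \frac{10 z^{3} - 5 z^{2} \cos{\left(z + \frac{\pi}{4} \right)} + 10 z - 5 \cos{\left(z + \frac{\pi}{4} \right)} - 2}{4 z^{2} + 4}, which equals f(z).
F(1) = - \frac{5 \sin{\left(\frac{\pi}{4} + 1 \right)}}{4} - \frac{\pi}{8} + \frac{5}{4}; F(0) = - \frac{5 \sqrt{2}}{8}.
Integral = F(1) - F(0) = - \frac{5 \sin{\left(\frac{\pi}{4} + 1 \right)}}{4} - \frac{\pi}{8} + \frac{5 \sqrt{2}}{8} + \frac{5}{4}.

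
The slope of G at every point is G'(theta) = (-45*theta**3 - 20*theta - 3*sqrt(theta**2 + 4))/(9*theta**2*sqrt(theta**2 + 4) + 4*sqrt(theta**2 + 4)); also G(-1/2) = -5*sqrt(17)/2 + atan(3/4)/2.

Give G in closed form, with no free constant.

A candidate passes only if d/dtheta[G] lands on the given G'(theta) exactly.
A general antiderivative is -5*sqrt(theta**2 + 4) - atan(3*theta/2)/2 + C.
The condition gives C = -5*sqrt(17)/2 + atan(3/4)/2 - (-5*sqrt(17)/2 + atan(3/4)/2) = 0.
So G(theta) = (-10*sqrt(theta**2 + 4) - atan(3*theta/2))/2.
Check: d/dtheta[(-10*sqrt(theta**2 + 4) - atan(3*theta/2))/2] = (-45*theta**3 - 20*theta - 3*sqrt(theta**2 + 4))/(9*theta**2*sqrt(theta**2 + 4) + 4*sqrt(theta**2 + 4)) = G'(theta).

G(theta) = (-10*sqrt(theta**2 + 4) - atan(3*theta/2))/2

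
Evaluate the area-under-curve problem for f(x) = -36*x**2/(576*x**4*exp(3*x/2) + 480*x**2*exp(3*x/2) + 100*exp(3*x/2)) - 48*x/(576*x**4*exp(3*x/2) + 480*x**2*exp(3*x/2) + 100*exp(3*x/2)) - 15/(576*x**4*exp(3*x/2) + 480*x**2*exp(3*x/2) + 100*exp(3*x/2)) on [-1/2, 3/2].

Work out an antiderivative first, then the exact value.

f has the shape u'v + uv' for u = 1/(6*(4*x**2 + 5/3)) and v = exp(-3*x/2) — it is the derivative of the product u*v.
F(x) = exp(-3*x/2)/(6*(4*x**2 + 5/3)) is an antiderivative of f.
Check: d/dx[exp(-3*x/2)/(6*(4*x**2 + 5/3))] = (-36*x**2 - 48*x - 15)/(576*x**4*exp(3*x/2) + 480*x**2*exp(3*x/2) + 100*exp(3*x/2)), which equals f(x).
F(3/2) = exp(-9/4)/64; F(-1/2) = exp(3/4)/16.
Integral = F(3/2) - F(-1/2) = -exp(3/4)/16 + exp(-9/4)/64.

Antiderivative: F(x) = exp(-3*x/2)/(6*(4*x**2 + 5/3)); value = -exp(3/4)/16 + exp(-9/4)/64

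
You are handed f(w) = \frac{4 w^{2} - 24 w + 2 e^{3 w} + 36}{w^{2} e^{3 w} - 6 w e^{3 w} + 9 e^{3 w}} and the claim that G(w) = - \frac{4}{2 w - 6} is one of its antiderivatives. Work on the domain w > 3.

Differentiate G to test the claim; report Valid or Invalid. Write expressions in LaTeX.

Invalid: d/dw[G] - f = - 4 e^{- 3 w}, which is not 0.

d/dw[G] = \frac{2}{w^{2} - 6 w + 9}
d/dw[G] - f(w) = - 4 e^{- 3 w} != 0.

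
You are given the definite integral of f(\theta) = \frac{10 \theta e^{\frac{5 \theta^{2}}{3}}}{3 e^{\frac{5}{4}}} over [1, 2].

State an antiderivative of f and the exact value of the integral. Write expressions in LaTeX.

f matches the chain-rule pattern g'(h)*h' with inner function h(\theta) = \frac{5 \theta^{2}}{3} - \frac{5}{4}; substituting u = h(\theta) collapses the integral.
F(\theta) = e^{\frac{5 \theta^{2}}{3} - \frac{5}{4}} is an antiderivative of f.
Check: d/d\theta[e^{\frac{5 \theta^{2}}{3} - \frac{5}{4}}] = \frac{10 \theta e^{\frac{5 \theta^{2}}{3}}}{3 e^{\frac{5}{4}}} = f(\theta).
F(2) = e^{\frac{65}{12}}; F(1) = e^{\frac{5}{12}}.
Integral = F(2) - F(1) = - e^{\frac{5}{12}} + e^{\frac{65}{12}}.

Antiderivative: F(\theta) = e^{\frac{5 \theta^{2}}{3} - \frac{5}{4}}; value = - e^{\frac{5}{12}} + e^{\frac{65}{12}}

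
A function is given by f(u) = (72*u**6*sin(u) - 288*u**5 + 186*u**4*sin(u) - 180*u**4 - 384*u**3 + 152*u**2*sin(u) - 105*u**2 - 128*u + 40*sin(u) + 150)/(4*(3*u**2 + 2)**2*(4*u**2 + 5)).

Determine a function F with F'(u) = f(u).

An antiderivative is F(u) = -(12*u**2*log(4*u**2 + 5) + 6*u**2*cos(u) - 15*u + 8*log(4*u**2 + 5) + 4*cos(u))/(4*(3*u**2 + 2)).

An antiderivative F(u) passes only if d/du[F] lands on f(u) exactly.
Check: d/du[-(12*u**2*log(4*u**2 + 5) + 6*u**2*cos(u) - 15*u + 8*log(4*u**2 + 5) + 4*cos(u))/(4*(3*u**2 + 2))] = (72*u**6*sin(u) - 288*u**5 + 186*u**4*sin(u) - 180*u**4 - 384*u**3 + 152*u**2*sin(u) - 105*u**2 - 128*u + 40*sin(u) + 150)/(144*u**6 + 372*u**4 + 304*u**2 + 80), which equals f(u).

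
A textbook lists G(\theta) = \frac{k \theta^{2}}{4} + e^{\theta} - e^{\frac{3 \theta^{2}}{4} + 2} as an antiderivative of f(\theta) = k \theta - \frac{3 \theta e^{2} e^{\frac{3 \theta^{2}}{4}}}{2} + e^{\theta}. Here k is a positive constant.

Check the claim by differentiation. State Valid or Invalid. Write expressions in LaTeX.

Invalid: d/d\theta[G] - f = - \frac{k \theta}{2}, which is not 0.

d/d\theta[G] = \frac{k \theta}{2} - \frac{3 \theta e^{2} e^{\frac{3 \theta^{2}}{4}}}{2} + e^{\theta}
d/d\theta[G] - f(\theta) = - \frac{k \theta}{2} != 0.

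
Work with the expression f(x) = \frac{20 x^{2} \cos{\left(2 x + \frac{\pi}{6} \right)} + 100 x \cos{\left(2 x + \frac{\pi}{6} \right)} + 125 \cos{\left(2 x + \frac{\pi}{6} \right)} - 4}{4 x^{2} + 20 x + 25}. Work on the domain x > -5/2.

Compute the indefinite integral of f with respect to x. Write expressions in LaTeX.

A candidate is checked by its d/dx: the result must match f(x).
Check: d/dx[\frac{10 x \sin{\left(2 x + \frac{\pi}{6} \right)} + 25 \sin{\left(2 x + \frac{\pi}{6} \right)} + 4}{4 x + 10}] = \frac{20 x^{2} \cos{\left(2 x + \frac{\pi}{6} \right)} + 100 x \cos{\left(2 x + \frac{\pi}{6} \right)} + 125 \cos{\left(2 x + \frac{\pi}{6} \right)} - 4}{4 x^{2} + 20 x + 25} = f(x).

F(x) = \frac{10 x \sin{\left(2 x + \frac{\pi}{6} \right)} + 25 \sin{\left(2 x + \frac{\pi}{6} \right)} + 4}{4 x + 10} + C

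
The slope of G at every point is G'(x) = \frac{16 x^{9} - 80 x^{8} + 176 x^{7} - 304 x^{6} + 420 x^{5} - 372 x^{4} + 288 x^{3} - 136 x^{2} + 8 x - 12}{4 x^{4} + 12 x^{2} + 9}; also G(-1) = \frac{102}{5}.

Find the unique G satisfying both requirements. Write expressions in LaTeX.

G(x) = \frac{2 \left(x^{3} \left(x - 2\right)^{3} \left(2 x^{2} + 3\right) + 6 x^{2} - 6 x + 6\right)}{3 \left(2 x^{2} + 3\right)}

Differentiate the proposed G(x) back; it has to land on the given G'(x).
A general antiderivative is \frac{- 4 x - 2}{2 x^{2} + 3} + \frac{2 \left(x^{2} - 2 x\right)^{3}}{3} + C.
The condition gives C = \frac{102}{5} - (\frac{92}{5}) = 2.
So G(x) = \frac{2 \left(x^{3} \left(x - 2\right)^{3} \left(2 x^{2} + 3\right) + 6 x^{2} - 6 x + 6\right)}{3 \left(2 x^{2} + 3\right)}.
Check: d/dx[\frac{2 \left(x^{3} \left(x - 2\right)^{3} \left(2 x^{2} + 3\right) + 6 x^{2} - 6 x + 6\right)}{3 \left(2 x^{2} + 3\right)}] = \frac{16 x^{9} - 80 x^{8} + 176 x^{7} - 304 x^{6} + 420 x^{5} - 372 x^{4} + 288 x^{3} - 136 x^{2} + 8 x - 12}{4 x^{4} + 12 x^{2} + 9} = G'(x).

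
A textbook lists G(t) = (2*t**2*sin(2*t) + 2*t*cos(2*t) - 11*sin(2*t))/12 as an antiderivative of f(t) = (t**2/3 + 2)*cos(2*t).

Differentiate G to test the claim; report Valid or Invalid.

d/dt[G] = t**2*cos(2*t)/3 - 5*cos(2*t)/3
d/dt[G] - f(t) = -11*cos(2*t)/3 != 0.

Invalid: d/dt[G] - f = -11*cos(2*t)/3, which is not 0.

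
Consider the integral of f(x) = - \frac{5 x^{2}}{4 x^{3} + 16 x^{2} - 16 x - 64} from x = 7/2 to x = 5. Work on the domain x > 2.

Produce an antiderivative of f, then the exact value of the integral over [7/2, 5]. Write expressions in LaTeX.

Antiderivative: F(x) = - \frac{5 \log{\left(x - 2 \right)}}{24} + \frac{5 \log{\left(x + 2 \right)}}{8} - \frac{5 \log{\left(x + 4 \right)}}{3}; value = - \frac{5 \log{\left(9 \right)}}{3} - \frac{5 \log{\left(\frac{11}{2} \right)}}{8} - \frac{5 \log{\left(3 \right)}}{24} + \frac{5 \log{\left(\frac{3}{2} \right)}}{24} + \frac{5 \log{\left(7 \right)}}{8} + \frac{5 \log{\left(\frac{15}{2} \right)}}{3}

Factor the denominator (4 \left(x - 2\right) \left(x + 2\right) \left(x + 4\right)) and decompose: f = - \frac{5}{3 \left(x + 4\right)} + \frac{5}{8 \left(x + 2\right)} - \frac{5}{24 \left(x - 2\right)}; each piece integrates to a log, atan, or power term.
F(x) = - \frac{5 \log{\left(x - 2 \right)}}{24} + \frac{5 \log{\left(x + 2 \right)}}{8} - \frac{5 \log{\left(x + 4 \right)}}{3} is an antiderivative of f.
Check: d/dx[- \frac{5 \log{\left(x - 2 \right)}}{24} + \frac{5 \log{\left(x + 2 \right)}}{8} - \frac{5 \log{\left(x + 4 \right)}}{3}] = - \frac{5 x^{2}}{4 x^{3} + 16 x^{2} - 16 x - 64} = f(x).
F(5) = - \frac{5 \log{\left(9 \right)}}{3} - \frac{5 \log{\left(3 \right)}}{24} + \frac{5 \log{\left(7 \right)}}{8}; F(7/2) = - \frac{5 \log{\left(\frac{15}{2} \right)}}{3} - \frac{5 \log{\left(\frac{3}{2} \right)}}{24} + \frac{5 \log{\left(\frac{11}{2} \right)}}{8}.
Integral = F(5) - F(7/2) = - \frac{5 \log{\left(9 \right)}}{3} - \frac{5 \log{\left(\frac{11}{2} \right)}}{8} - \frac{5 \log{\left(3 \right)}}{24} + \frac{5 \log{\left(\frac{3}{2} \right)}}{24} + \frac{5 \log{\left(7 \right)}}{8} + \frac{5 \log{\left(\frac{15}{2} \right)}}{3}.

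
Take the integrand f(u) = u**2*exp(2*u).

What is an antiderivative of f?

Recognize the product-rule pattern: f = v'r + vr' with v = u**2/2 - u/2 + 1/4, r = exp(2*u), so integration by parts undoes it.
Check: d/du[u**2*exp(2*u)/2 - u*exp(2*u)/2 + exp(2*u)/4] = u**2*exp(2*u) = f(u).

An antiderivative is F(u) = u**2*exp(2*u)/2 - u*exp(2*u)/2 + exp(2*u)/4.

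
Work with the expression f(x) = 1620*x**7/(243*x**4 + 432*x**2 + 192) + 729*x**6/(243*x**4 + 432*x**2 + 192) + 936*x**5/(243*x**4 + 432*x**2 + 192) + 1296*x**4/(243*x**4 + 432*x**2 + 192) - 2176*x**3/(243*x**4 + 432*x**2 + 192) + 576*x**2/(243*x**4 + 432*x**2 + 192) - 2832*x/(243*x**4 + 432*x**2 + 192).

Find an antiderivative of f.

An antiderivative is F(x) = (5*x**4*(9*x**2 + 8) + 3*x**3*(9*x**2 + 8) - 12*x**2*(9*x**2 + 8) + 27*x**2 + 96)/(3*(9*x**2 + 8)).

Integrate term by term and add the pieces.
Check: d/dx[(5*x**4*(9*x**2 + 8) + 3*x**3*(9*x**2 + 8) - 12*x**2*(9*x**2 + 8) + 27*x**2 + 96)/(3*(9*x**2 + 8))] = (1620*x**7 + 729*x**6 + 936*x**5 + 1296*x**4 - 2176*x**3 + 576*x**2 - 2832*x)/(243*x**4 + 432*x**2 + 192), which equals f(x).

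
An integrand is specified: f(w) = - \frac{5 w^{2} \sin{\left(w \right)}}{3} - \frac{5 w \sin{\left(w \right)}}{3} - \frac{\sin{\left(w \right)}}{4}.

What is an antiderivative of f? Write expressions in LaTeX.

An antiderivative is F(w) = \frac{20 w^{2} \cos{\left(w \right)} - 40 w \sin{\left(w \right)} + 20 w \cos{\left(w \right)} - 20 \sin{\left(w \right)} - 37 \cos{\left(w \right)}}{12}.

Integrate term by term and add the pieces.
Check: d/dw[\frac{20 w^{2} \cos{\left(w \right)} - 40 w \sin{\left(w \right)} + 20 w \cos{\left(w \right)} - 20 \sin{\left(w \right)} - 37 \cos{\left(w \right)}}{12}] = - \frac{5 w^{2} \sin{\left(w \right)}}{3} - \frac{5 w \sin{\left(w \right)}}{3} - \frac{\sin{\left(w \right)}}{4} = f(w).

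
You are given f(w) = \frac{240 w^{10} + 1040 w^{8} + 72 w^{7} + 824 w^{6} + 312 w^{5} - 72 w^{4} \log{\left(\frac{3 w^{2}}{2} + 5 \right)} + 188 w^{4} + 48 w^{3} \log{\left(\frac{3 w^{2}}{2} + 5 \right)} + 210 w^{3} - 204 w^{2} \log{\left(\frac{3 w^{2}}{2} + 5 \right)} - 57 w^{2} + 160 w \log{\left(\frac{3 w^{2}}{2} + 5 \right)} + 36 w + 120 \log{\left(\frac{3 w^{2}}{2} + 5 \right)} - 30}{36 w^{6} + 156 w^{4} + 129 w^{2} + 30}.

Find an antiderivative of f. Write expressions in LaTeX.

An antiderivative is F(w) = \frac{4 w^{5}}{3} + w^{2} - w + \frac{8 w \log{\left(\frac{3 w^{2}}{2} + 5 \right)}}{4 w^{2} + 2} - \frac{8 \log{\left(\frac{3 w^{2}}{2} + 5 \right)}}{12 w^{2} + 6}.

Recover f(w) by differentiating a candidate F(w); any mismatch rules it out.
Check: d/dw[\frac{4 w^{5}}{3} + w^{2} - w + \frac{8 w \log{\left(\frac{3 w^{2}}{2} + 5 \right)}}{4 w^{2} + 2} - \frac{8 \log{\left(\frac{3 w^{2}}{2} + 5 \right)}}{12 w^{2} + 6}] = \frac{240 w^{10} + 1040 w^{8} + 72 w^{7} + 824 w^{6} + 312 w^{5} - 72 w^{4} \log{\left(\frac{3 w^{2}}{2} + 5 \right)} + 188 w^{4} + 48 w^{3} \log{\left(\frac{3 w^{2}}{2} + 5 \right)} + 210 w^{3} - 204 w^{2} \log{\left(\frac{3 w^{2}}{2} + 5 \right)} - 57 w^{2} + 160 w \log{\left(\frac{3 w^{2}}{2} + 5 \right)} + 36 w + 120 \log{\left(\frac{3 w^{2}}{2} + 5 \right)} - 30}{36 w^{6} + 156 w^{4} + 129 w^{2} + 30} = f(w).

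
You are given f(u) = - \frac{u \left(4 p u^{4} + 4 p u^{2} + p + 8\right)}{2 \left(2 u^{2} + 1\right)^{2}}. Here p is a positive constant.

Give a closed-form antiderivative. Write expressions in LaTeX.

An antiderivative is F(u) = - \frac{p u^{2}}{4} + \frac{1}{2 u^{2} + 1}.

For F(u) to be correct the identity F'(u) - f(u) = 0 must hold.
Check: d/du[- \frac{p u^{2}}{4} + \frac{1}{2 u^{2} + 1}] = \frac{- 4 p u^{5} - 4 p u^{3} - p u - 8 u}{8 u^{4} + 8 u^{2} + 2}, which equals f(u).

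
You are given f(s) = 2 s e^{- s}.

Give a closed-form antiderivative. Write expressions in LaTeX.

An antiderivative is F(s) = - 2 s e^{- s} - 2 e^{- s}.

f has the shape u'v + uv' for u = - 2 s - 2 and v = e^{- s} — it is the derivative of the product u*v.
Check: d/ds[- 2 s e^{- s} - 2 e^{- s}] = 2 s e^{- s} = f(s).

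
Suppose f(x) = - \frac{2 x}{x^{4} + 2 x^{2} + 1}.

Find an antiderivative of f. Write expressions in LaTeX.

The substitution u = x^{2} + 1 works: f is exactly (dF/du)*(du/dx) for that inner function.
Check: d/dx[\frac{1}{x^{2} + 1}] = - \frac{2 x}{x^{4} + 2 x^{2} + 1} = f(x).

An antiderivative is F(x) = \frac{1}{x^{2} + 1}.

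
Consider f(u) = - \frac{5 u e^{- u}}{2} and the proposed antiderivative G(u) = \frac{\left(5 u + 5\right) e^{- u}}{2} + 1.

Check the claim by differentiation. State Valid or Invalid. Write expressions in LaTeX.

d/du[G] = - \frac{5 u e^{- u}}{2}
This equals f(u) exactly, so the claim holds.

Valid - the claim checks out under differentiation.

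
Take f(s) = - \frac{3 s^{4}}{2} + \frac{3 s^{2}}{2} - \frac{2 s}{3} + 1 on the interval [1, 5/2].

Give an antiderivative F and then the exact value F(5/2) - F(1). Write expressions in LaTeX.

The integrand splits into summands that can be handled one at a time.
F(s) = - \frac{s \left(9 s^{4} - 15 s^{2} + 10 s - 30\right)}{30} is an antiderivative of f.
Check: d/ds[- \frac{s \left(9 s^{4} - 15 s^{2} + 10 s - 30\right)}{30}] = - \frac{3 s^{4}}{2} + \frac{3 s^{2}}{2} - \frac{2 s}{3} + 1 = f(s).
F(5/2) = - \frac{4045}{192}; F(1) = \frac{13}{15}.
Integral = F(5/2) - F(1) = - \frac{7019}{320}.

Antiderivative: F(s) = - \frac{s \left(9 s^{4} - 15 s^{2} + 10 s - 30\right)}{30}; value = - \frac{7019}{320}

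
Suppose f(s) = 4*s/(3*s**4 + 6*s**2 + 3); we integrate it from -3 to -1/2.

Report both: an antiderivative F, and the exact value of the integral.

The substitution u = 3*s**2/2 + 3/2 works: f is exactly (dF/du)*(du/ds) for that inner function.
F(s) = -2/(3*(s**2 + 1)) is an antiderivative of f.
Check: d/ds[-2/(3*(s**2 + 1))] = 4*s/(3*s**4 + 6*s**2 + 3) = f(s).
F(-1/2) = -8/15; F(-3) = -1/15.
Integral = F(-1/2) - F(-3) = -7/15.

Antiderivative: F(s) = -2/(3*(s**2 + 1)); value = -7/15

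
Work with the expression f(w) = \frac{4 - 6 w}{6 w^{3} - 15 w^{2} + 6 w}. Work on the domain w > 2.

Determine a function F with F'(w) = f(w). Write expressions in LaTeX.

An antiderivative is F(w) = \frac{2 \log{\left(w \right)}}{3} - \frac{4 \log{\left(w - 2 \right)}}{9} - \frac{2 \log{\left(w - \frac{1}{2} \right)}}{9}.

The denominator factors as 3 w \left(w - 2\right) \left(2 w - 1\right); partial fractions split f into directly integrable pieces: - \frac{4}{9 \left(2 w - 1\right)} - \frac{4}{9 \left(w - 2\right)} + \frac{2}{3 w}.
Check: d/dw[\frac{2 \log{\left(w \right)}}{3} - \frac{4 \log{\left(w - 2 \right)}}{9} - \frac{2 \log{\left(w - \frac{1}{2} \right)}}{9}] = \frac{4 - 6 w}{6 w^{3} - 15 w^{2} + 6 w} = f(w).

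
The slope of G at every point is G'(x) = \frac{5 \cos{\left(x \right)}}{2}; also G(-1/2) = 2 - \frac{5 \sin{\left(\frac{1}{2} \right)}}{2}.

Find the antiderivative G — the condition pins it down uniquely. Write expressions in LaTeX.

Whatever form G(x) takes, its d/dx must return the stated G'(x).
A general antiderivative is \frac{5 \sin{\left(x \right)}}{2} + C.
The condition gives C = 2 - \frac{5 \sin{\left(\frac{1}{2} \right)}}{2} - (- \frac{5 \sin{\left(\frac{1}{2} \right)}}{2}) = 2.
So G(x) = \frac{5 \sin{\left(x \right)} + 4}{2}.
Check: d/dx[\frac{5 \sin{\left(x \right)} + 4}{2}] = \frac{5 \cos{\left(x \right)}}{2} = G'(x).

G(x) = \frac{5 \sin{\left(x \right)} + 4}{2}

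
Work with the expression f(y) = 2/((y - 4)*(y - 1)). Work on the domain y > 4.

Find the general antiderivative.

The denominator factors as (y - 4)*(y - 1); partial fractions split f into directly integrable pieces: -2/(3*(y - 1)) + 2/(3*(y - 4)).
Check: d/dy[2*log(y - 4)/3 - 2*log(y - 1)/3] = 2/(y**2 - 5*y + 4), which equals f(y).

F(y) = 2*log(y - 4)/3 - 2*log(y - 1)/3 + C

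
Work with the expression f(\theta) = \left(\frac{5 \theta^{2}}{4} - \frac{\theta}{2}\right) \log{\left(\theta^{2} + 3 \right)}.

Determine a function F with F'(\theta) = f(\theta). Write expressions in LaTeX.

Any candidate F(\theta) must reproduce f(\theta) exactly when differentiated.
Check: d/d\theta[\frac{5 \theta^{3} \log{\left(\theta^{2} + 3 \right)}}{12} - \frac{5 \theta^{3}}{18} - \frac{\theta^{2} \log{\left(\theta^{2} + 3 \right)}}{4} + \frac{\theta^{2}}{4} + \frac{5 \theta}{2} - \frac{3 \log{\left(\theta^{2} + 3 \right)}}{4} - \frac{5 \sqrt{3} \operatorname{atan}{\left(\frac{\sqrt{3} \theta}{3} \right)}}{2}] = \frac{5 \theta^{2} \log{\left(\theta^{2} + 3 \right)}}{4} - \frac{\theta \log{\left(\theta^{2} + 3 \right)}}{2}, which equals f(\theta).

An antiderivative is F(\theta) = \frac{5 \theta^{3} \log{\left(\theta^{2} + 3 \right)}}{12} - \frac{5 \theta^{3}}{18} - \frac{\theta^{2} \log{\left(\theta^{2} + 3 \right)}}{4} + \frac{\theta^{2}}{4} + \frac{5 \theta}{2} - \frac{3 \log{\left(\theta^{2} + 3 \right)}}{4} - \frac{5 \sqrt{3} \operatorname{atan}{\left(\frac{\sqrt{3} \theta}{3} \right)}}{2}.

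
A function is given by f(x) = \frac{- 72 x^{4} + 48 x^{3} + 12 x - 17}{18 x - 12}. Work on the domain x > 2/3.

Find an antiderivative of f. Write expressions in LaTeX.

Any candidate F(x) must reproduce f(x) exactly when differentiated.
Check: d/dx[- x^{4} + \frac{2 x}{3} - \frac{\log{\left(\frac{3 x}{2} - 1 \right)}}{2}] = \frac{- 72 x^{4} + 48 x^{3} + 12 x - 17}{18 x - 12} = f(x).

An antiderivative is F(x) = - x^{4} + \frac{2 x}{3} - \frac{\log{\left(\frac{3 x}{2} - 1 \right)}}{2}.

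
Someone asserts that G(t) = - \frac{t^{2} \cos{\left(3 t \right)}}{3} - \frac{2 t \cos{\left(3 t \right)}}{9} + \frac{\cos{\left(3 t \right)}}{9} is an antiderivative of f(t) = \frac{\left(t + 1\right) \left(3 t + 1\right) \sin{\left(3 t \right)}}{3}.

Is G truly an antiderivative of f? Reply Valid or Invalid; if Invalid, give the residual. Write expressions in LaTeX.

d/dt[G] = t^{2} \sin{\left(3 t \right)} + \frac{2 t \sin{\left(3 t \right)}}{3} - \frac{2 t \cos{\left(3 t \right)}}{3} - \frac{\sin{\left(3 t \right)}}{3} - \frac{2 \cos{\left(3 t \right)}}{9}
d/dt[G] - f(t) = - \frac{2 t \sin{\left(3 t \right)}}{3} - \frac{2 t \cos{\left(3 t \right)}}{3} - \frac{2 \sin{\left(3 t \right)}}{3} - \frac{2 \cos{\left(3 t \right)}}{9} != 0.

Invalid: d/dt[G] - f = - \frac{2 t \sin{\left(3 t \right)}}{3} - \frac{2 t \cos{\left(3 t \right)}}{3} - \frac{2 \sin{\left(3 t \right)}}{3} - \frac{2 \cos{\left(3 t \right)}}{9}, which is not 0.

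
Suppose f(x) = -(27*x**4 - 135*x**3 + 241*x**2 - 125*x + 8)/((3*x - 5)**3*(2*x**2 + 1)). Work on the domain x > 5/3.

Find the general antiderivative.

Recover f(x) by differentiating a candidate F(x); any mismatch rules it out.
Check: d/dx[-log(4*x**2 + 2)/4 + 4/(3*(3*x - 5)**2)] = (-27*x**4 + 135*x**3 - 241*x**2 + 125*x - 8)/(54*x**5 - 270*x**4 + 477*x**3 - 385*x**2 + 225*x - 125), which equals f(x).

F(x) = -log(4*x**2 + 2)/4 + 4/(3*(3*x - 5)**2) + C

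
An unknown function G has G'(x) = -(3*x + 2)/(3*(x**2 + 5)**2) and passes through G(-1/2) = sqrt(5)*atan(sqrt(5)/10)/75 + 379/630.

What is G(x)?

G(x) = (-2*sqrt(5)*x**2*atan(sqrt(5)*x/5) + 75*x**2 - 10*x - 10*sqrt(5)*atan(sqrt(5)*x/5) + 450)/(150*x**2 + 750)

The proposed G(x) is checked by its d/dx: the result must match the given G'(x).
A general antiderivative is -(2*x - 15)/(30*x**2 + 150) - sqrt(5)*atan(sqrt(5)*x/5)/75 + C.
The condition gives C = sqrt(5)*atan(sqrt(5)/10)/75 + 379/630 - (sqrt(5)*atan(sqrt(5)/10)/75 + 32/315) = 1/2.
So G(x) = (-2*sqrt(5)*x**2*atan(sqrt(5)*x/5) + 75*x**2 - 10*x - 10*sqrt(5)*atan(sqrt(5)*x/5) + 450)/(150*x**2 + 750).
Check: d/dx[(-2*sqrt(5)*x**2*atan(sqrt(5)*x/5) + 75*x**2 - 10*x - 10*sqrt(5)*atan(sqrt(5)*x/5) + 450)/(150*x**2 + 750)] = (-3*x - 2)/(3*x**4 + 30*x**2 + 75), which equals G'(x).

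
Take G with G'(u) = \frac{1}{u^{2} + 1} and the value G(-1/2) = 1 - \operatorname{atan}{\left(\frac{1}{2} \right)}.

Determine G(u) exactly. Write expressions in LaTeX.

G(u) = \operatorname{atan}{\left(u \right)} + 1

Whatever form G(u) takes, its d/du must return the stated G'(u).
A general antiderivative is \operatorname{atan}{\left(u \right)} + C.
The condition gives C = 1 - \operatorname{atan}{\left(\frac{1}{2} \right)} - (- \operatorname{atan}{\left(\frac{1}{2} \right)}) = 1.
So G(u) = \operatorname{atan}{\left(u \right)} + 1.
Check: d/du[\operatorname{atan}{\left(u \right)} + 1] = \frac{1}{u^{2} + 1} = G'(u).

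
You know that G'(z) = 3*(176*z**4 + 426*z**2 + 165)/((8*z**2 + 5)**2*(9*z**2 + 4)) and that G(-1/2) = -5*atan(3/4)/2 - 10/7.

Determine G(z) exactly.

G(z) = 3*z/(4*z**2 + 5/2) + 5*atan(3*z/2)/2 - 1

Differentiate the proposed G(z) back; it has to land on the given G'(z).
A general antiderivative is 3*z/(4*z**2 + 5/2) + 5*atan(3*z/2)/2 + C.
The condition gives C = -5*atan(3/4)/2 - 10/7 - (-5*atan(3/4)/2 - 3/7) = -1.
So G(z) = 3*z/(4*z**2 + 5/2) + 5*atan(3*z/2)/2 - 1.
Check: d/dz[3*z/(4*z**2 + 5/2) + 5*atan(3*z/2)/2 - 1] = (528*z**4 + 1278*z**2 + 495)/(576*z**6 + 976*z**4 + 545*z**2 + 100), which equals G'(z).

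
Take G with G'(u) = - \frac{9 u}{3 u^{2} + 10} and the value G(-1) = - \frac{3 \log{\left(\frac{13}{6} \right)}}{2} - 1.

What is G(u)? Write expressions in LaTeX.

G'(u) matches the chain-rule pattern g'(h)*h' with inner function h(u) = \frac{u^{2}}{2} + \frac{5}{3}; substituting w = h(u) collapses the integral.
A general antiderivative is - \frac{3 \log{\left(\frac{u^{2}}{2} + \frac{5}{3} \right)}}{2} + C.
The condition gives C = - \frac{3 \log{\left(\frac{13}{6} \right)}}{2} - 1 - (- \frac{3 \log{\left(\frac{13}{6} \right)}}{2}) = -1.
So G(u) = - \frac{3 \log{\left(\frac{u^{2}}{2} + \frac{5}{3} \right)} + 2}{2}.
Check: d/du[- \frac{3 \log{\left(\frac{u^{2}}{2} + \frac{5}{3} \right)} + 2}{2}] = - \frac{9 u}{3 u^{2} + 10} = G'(u).

G(u) = - \frac{3 \log{\left(\frac{u^{2}}{2} + \frac{5}{3} \right)} + 2}{2}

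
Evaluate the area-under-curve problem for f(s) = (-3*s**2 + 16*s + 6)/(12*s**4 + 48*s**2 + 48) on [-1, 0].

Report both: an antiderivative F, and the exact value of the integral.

Antiderivative: F(s) = (s/2 - 4/3)/(2*s**2 + 4); value = -1/36

f has the shape u'v + uv' for u = 1/(2*s**2 + 4) and v = s/2 - 4/3 — it is the derivative of the product u*v.
F(s) = (s/2 - 4/3)/(2*s**2 + 4) is an antiderivative of f.
Check: d/ds[(s/2 - 4/3)/(2*s**2 + 4)] = (-3*s**2 + 16*s + 6)/(12*s**4 + 48*s**2 + 48) = f(s).
F(0) = -1/3; F(-1) = -11/36.
Integral = F(0) - F(-1) = -1/36.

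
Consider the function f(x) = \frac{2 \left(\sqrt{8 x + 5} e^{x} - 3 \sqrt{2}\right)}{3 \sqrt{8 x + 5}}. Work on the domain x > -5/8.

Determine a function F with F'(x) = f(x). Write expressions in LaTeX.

Since d/dx undoes antidifferentiation here, F'(x) = f(x) is required of F(x).
Check: d/dx[\frac{- 3 \sqrt{2} \sqrt{8 x + 5} + 4 e^{x}}{6}] = \frac{2 \sqrt{8 x + 5} e^{x} - 6 \sqrt{2}}{3 \sqrt{8 x + 5}}, which equals f(x).

An antiderivative is F(x) = \frac{- 3 \sqrt{2} \sqrt{8 x + 5} + 4 e^{x}}{6}.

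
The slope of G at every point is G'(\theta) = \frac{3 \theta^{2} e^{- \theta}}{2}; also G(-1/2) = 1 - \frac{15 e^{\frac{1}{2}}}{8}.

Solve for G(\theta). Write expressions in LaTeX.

G'(\theta) has the shape u'v + uv' for u = - \frac{3 \theta^{2}}{2} - 3 \theta - 3 and v = e^{- \theta} — it is the derivative of the product u*v.
A general antiderivative is \frac{\left(- 3 \theta^{2} - 6 \theta - 6\right) e^{- \theta}}{2} + C.
The condition gives C = 1 - \frac{15 e^{\frac{1}{2}}}{8} - (- \frac{15 e^{\frac{1}{2}}}{8}) = 1.
So G(\theta) = - \frac{3 \theta^{2} e^{- \theta}}{2} - 3 \theta e^{- \theta} + 1 - 3 e^{- \theta}.
Check: d/d\theta[- \frac{3 \theta^{2} e^{- \theta}}{2} - 3 \theta e^{- \theta} + 1 - 3 e^{- \theta}] = \frac{3 \theta^{2} e^{- \theta}}{2} = G'(\theta).

G(\theta) = - \frac{3 \theta^{2} e^{- \theta}}{2} - 3 \theta e^{- \theta} + 1 - 3 e^{- \theta}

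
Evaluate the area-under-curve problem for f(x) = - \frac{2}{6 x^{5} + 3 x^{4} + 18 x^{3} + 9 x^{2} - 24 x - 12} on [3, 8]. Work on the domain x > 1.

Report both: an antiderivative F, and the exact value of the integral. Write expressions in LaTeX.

Antiderivative: F(x) = - \frac{\log{\left(x - 1 \right)}}{45} + \frac{16 \log{\left(x + \frac{1}{2} \right)}}{153} - \frac{\log{\left(x + 1 \right)}}{15} - \frac{2 \log{\left(x^{2} + 4 \right)}}{255} + \frac{\operatorname{atan}{\left(\frac{x}{2} \right)}}{255}; value = - \frac{\log{\left(9 \right)}}{15} - \frac{16 \log{\left(\frac{7}{2} \right)}}{153} - \frac{\log{\left(7 \right)}}{45} - \frac{2 \log{\left(68 \right)}}{255} - \frac{\operatorname{atan}{\left(\frac{3}{2} \right)}}{255} + \frac{\operatorname{atan}{\left(4 \right)}}{255} + \frac{\log{\left(2 \right)}}{45} + \frac{2 \log{\left(13 \right)}}{255} + \frac{\log{\left(4 \right)}}{15} + \frac{16 \log{\left(\frac{17}{2} \right)}}{153}

Factor the denominator (3 \left(x - 1\right) \left(x + 1\right) \left(2 x + 1\right) \left(x^{2} + 4\right)) and decompose: f = - \frac{2 \left(2 x - 1\right)}{255 \left(x^{2} + 4\right)} + \frac{32}{153 \left(2 x + 1\right)} - \frac{1}{15 \left(x + 1\right)} - \frac{1}{45 \left(x - 1\right)}; each piece integrates to a log, atan, or power term.
F(x) = - \frac{\log{\left(x - 1 \right)}}{45} + \frac{16 \log{\left(x + \frac{1}{2} \right)}}{153} - \frac{\log{\left(x + 1 \right)}}{15} - \frac{2 \log{\left(x^{2} + 4 \right)}}{255} + \frac{\operatorname{atan}{\left(\frac{x}{2} \right)}}{255} is an antiderivative of f.
Check: d/dx[- \frac{\log{\left(x - 1 \right)}}{45} + \frac{16 \log{\left(x + \frac{1}{2} \right)}}{153} - \frac{\log{\left(x + 1 \right)}}{15} - \frac{2 \log{\left(x^{2} + 4 \right)}}{255} + \frac{\operatorname{atan}{\left(\frac{x}{2} \right)}}{255}] = - \frac{2}{6 x^{5} + 3 x^{4} + 18 x^{3} + 9 x^{2} - 24 x - 12} = f(x).
F(8) = - \frac{\log{\left(9 \right)}}{15} - \frac{\log{\left(7 \right)}}{45} - \frac{2 \log{\left(68 \right)}}{255} + \frac{\operatorname{atan}{\left(4 \right)}}{255} + \frac{16 \log{\left(\frac{17}{2} \right)}}{153}; F(3) = - \frac{\log{\left(4 \right)}}{15} - \frac{2 \log{\left(13 \right)}}{255} - \frac{\log{\left(2 \right)}}{45} + \frac{\operatorname{atan}{\left(\frac{3}{2} \right)}}{255} + \frac{16 \log{\left(\frac{7}{2} \right)}}{153}.
Integral = F(8) - F(3) = - \frac{\log{\left(9 \right)}}{15} - \frac{16 \log{\left(\frac{7}{2} \right)}}{153} - \frac{\log{\left(7 \right)}}{45} - \frac{2 \log{\left(68 \right)}}{255} - \frac{\operatorname{atan}{\left(\frac{3}{2} \right)}}{255} + \frac{\operatorname{atan}{\left(4 \right)}}{255} + \frac{\log{\left(2 \right)}}{45} + \frac{2 \log{\left(13 \right)}}{255} + \frac{\log{\left(4 \right)}}{15} + \frac{16 \log{\left(\frac{17}{2} \right)}}{153}.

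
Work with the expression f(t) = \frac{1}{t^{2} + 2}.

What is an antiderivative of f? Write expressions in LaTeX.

An antiderivative is F(t) = \frac{\sqrt{2} \operatorname{atan}{\left(\frac{\sqrt{2} t}{2} \right)}}{2}.

A candidate is checked by its d/dt: the result must match f(t).
Check: d/dt[\frac{\sqrt{2} \operatorname{atan}{\left(\frac{\sqrt{2} t}{2} \right)}}{2}] = \frac{1}{t^{2} + 2} = f(t).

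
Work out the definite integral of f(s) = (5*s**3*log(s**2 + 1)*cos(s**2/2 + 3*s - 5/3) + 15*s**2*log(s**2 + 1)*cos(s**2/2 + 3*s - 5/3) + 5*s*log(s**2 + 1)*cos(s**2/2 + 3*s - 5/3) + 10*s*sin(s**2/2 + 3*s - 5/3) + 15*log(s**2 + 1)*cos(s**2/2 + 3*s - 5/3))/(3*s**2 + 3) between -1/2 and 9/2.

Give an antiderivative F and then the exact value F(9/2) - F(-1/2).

Recognize the product-rule pattern: f = u'v + uv' with u = 5*log(s**2 + 1)/3, v = sin(s**2/2 + 3*s - 5/3), so integration by parts undoes it.
F(s) = 5*log(s**2 + 1)*sin(s**2/2 + 3*s - 5/3)/3 is an antiderivative of f.
Check: d/ds[5*log(s**2 + 1)*sin(s**2/2 + 3*s - 5/3)/3] = (5*s**3*log(s**2 + 1)*cos(s**2/2 + 3*s - 5/3) + 15*s**2*log(s**2 + 1)*cos(s**2/2 + 3*s - 5/3) + 5*s*log(s**2 + 1)*cos(s**2/2 + 3*s - 5/3) + 10*s*sin(s**2/2 + 3*s - 5/3) + 15*log(s**2 + 1)*cos(s**2/2 + 3*s - 5/3))/(3*s**2 + 3) = f(s).
F(9/2) = 5*log(85/4)*sin(527/24)/3; F(-1/2) = -5*log(5/4)*sin(73/24)/3.
Integral = F(9/2) - F(-1/2) = 5*log(5/4)*sin(73/24)/3 + 5*log(85/4)*sin(527/24)/3.

Antiderivative: F(s) = 5*log(s**2 + 1)*sin(s**2/2 + 3*s - 5/3)/3; value = 5*log(5/4)*sin(73/24)/3 + 5*log(85/4)*sin(527/24)/3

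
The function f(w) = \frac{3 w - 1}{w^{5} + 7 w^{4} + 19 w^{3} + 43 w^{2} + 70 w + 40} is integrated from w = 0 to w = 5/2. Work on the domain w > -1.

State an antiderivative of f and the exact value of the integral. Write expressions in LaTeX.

Antiderivative: F(w) = - \frac{2 \log{\left(w + 1 \right)}}{9} + \frac{7 \log{\left(w + 2 \right)}}{18} - \frac{13 \log{\left(w + 4 \right)}}{126} - \frac{2 \log{\left(w^{2} + 5 \right)}}{63} + \frac{\sqrt{5} \operatorname{atan}{\left(\frac{\sqrt{5} w}{5} \right)}}{35}; value = - \frac{2 \log{\left(\frac{7}{2} \right)}}{9} - \frac{7 \log{\left(2 \right)}}{18} - \frac{13 \log{\left(\frac{13}{2} \right)}}{126} - \frac{2 \log{\left(\frac{45}{4} \right)}}{63} + \frac{2 \log{\left(5 \right)}}{63} + \frac{\sqrt{5} \operatorname{atan}{\left(\frac{\sqrt{5}}{2} \right)}}{35} + \frac{13 \log{\left(4 \right)}}{126} + \frac{7 \log{\left(\frac{9}{2} \right)}}{18}

Factor the denominator (\left(w + 1\right) \left(w + 2\right) \left(w + 4\right) \left(w^{2} + 5\right)) and decompose: f = - \frac{4 w - 9}{63 \left(w^{2} + 5\right)} - \frac{13}{126 \left(w + 4\right)} + \frac{7}{18 \left(w + 2\right)} - \frac{2}{9 \left(w + 1\right)}; each piece integrates to a log, atan, or power term.
F(w) = - \frac{2 \log{\left(w + 1 \right)}}{9} + \frac{7 \log{\left(w + 2 \right)}}{18} - \frac{13 \log{\left(w + 4 \right)}}{126} - \frac{2 \log{\left(w^{2} + 5 \right)}}{63} + \frac{\sqrt{5} \operatorname{atan}{\left(\frac{\sqrt{5} w}{5} \right)}}{35} is an antiderivative of f.
Check: d/dw[- \frac{2 \log{\left(w + 1 \right)}}{9} + \frac{7 \log{\left(w + 2 \right)}}{18} - \frac{13 \log{\left(w + 4 \right)}}{126} - \frac{2 \log{\left(w^{2} + 5 \right)}}{63} + \frac{\sqrt{5} \operatorname{atan}{\left(\frac{\sqrt{5} w}{5} \right)}}{35}] = \frac{3 w - 1}{w^{5} + 7 w^{4} + 19 w^{3} + 43 w^{2} + 70 w + 40} = f(w).
F(5/2) = - \frac{2 \log{\left(\frac{7}{2} \right)}}{9} - \frac{13 \log{\left(\frac{13}{2} \right)}}{126} - \frac{2 \log{\left(\frac{45}{4} \right)}}{63} + \frac{\sqrt{5} \operatorname{atan}{\left(\frac{\sqrt{5}}{2} \right)}}{35} + \frac{7 \log{\left(\frac{9}{2} \right)}}{18}; F(0) = - \frac{13 \log{\left(4 \right)}}{126} - \frac{2 \log{\left(5 \right)}}{63} + \frac{7 \log{\left(2 \right)}}{18}.
Integral = F(5/2) - F(0) = - \frac{2 \log{\left(\frac{7}{2} \right)}}{9} - \frac{7 \log{\left(2 \right)}}{18} - \frac{13 \log{\left(\frac{13}{2} \right)}}{126} - \frac{2 \log{\left(\frac{45}{4} \right)}}{63} + \frac{2 \log{\left(5 \right)}}{63} + \frac{\sqrt{5} \operatorname{atan}{\left(\frac{\sqrt{5}}{2} \right)}}{35} + \frac{13 \log{\left(4 \right)}}{126} + \frac{7 \log{\left(\frac{9}{2} \right)}}{18}.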